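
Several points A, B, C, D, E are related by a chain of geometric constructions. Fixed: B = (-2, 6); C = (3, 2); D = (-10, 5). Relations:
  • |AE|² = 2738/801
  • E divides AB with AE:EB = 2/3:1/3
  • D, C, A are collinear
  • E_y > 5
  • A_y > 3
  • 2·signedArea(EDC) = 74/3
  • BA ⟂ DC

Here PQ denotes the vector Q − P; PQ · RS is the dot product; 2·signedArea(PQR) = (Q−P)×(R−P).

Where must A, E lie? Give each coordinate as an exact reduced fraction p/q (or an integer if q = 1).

A = (-467/178, 587/178)
E = (-393/178, 2723/534)

1. A_x = -467/178  [D, C, A are collinear ∩ BA ⟂ DC]
2. A_y = 587/178  [D, C, A are collinear ∩ BA ⟂ DC]
   → A = (-467/178, 587/178)
3. E_x = -393/178  [E divides AB with AE:EB = 2/3:1/3]
4. E_y = 2723/534  [E divides AB with AE:EB = 2/3:1/3]
   → E = (-393/178, 2723/534)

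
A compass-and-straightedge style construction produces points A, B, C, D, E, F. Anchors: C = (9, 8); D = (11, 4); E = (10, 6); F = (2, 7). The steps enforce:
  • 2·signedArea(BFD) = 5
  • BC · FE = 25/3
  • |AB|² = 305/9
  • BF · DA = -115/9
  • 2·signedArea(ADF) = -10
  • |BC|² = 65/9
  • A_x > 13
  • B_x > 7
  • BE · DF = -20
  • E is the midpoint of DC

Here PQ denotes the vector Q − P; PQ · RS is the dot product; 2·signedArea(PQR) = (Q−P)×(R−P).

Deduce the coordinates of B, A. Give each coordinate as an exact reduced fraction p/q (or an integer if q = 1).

A = (40/3, 13/3)
B = (23/3, 17/3)

1. B_x = 23/3  [BE · DF = -20 ∩ 2·signedArea(BFD) = 5]
2. B_y = 17/3  [BE · DF = -20 ∩ 2·signedArea(BFD) = 5]
   → B = (23/3, 17/3)
3. A_x = 40/3  [BF · DA = -115/9 ∩ 2·signedArea(ADF) = -10]
4. A_y = 13/3  [BF · DA = -115/9 ∩ 2·signedArea(ADF) = -10]
   → A = (40/3, 13/3)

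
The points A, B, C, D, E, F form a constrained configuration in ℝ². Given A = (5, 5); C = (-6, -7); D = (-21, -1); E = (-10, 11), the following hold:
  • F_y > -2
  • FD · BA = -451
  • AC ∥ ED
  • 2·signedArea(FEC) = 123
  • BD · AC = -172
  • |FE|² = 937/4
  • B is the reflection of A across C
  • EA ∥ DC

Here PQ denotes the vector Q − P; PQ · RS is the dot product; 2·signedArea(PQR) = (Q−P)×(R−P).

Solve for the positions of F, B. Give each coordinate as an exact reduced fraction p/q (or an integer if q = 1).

1. B_x = -17  [B is the reflection of A across C]
2. B_y = -19  [B is the reflection of A across C]
   → B = (-17, -19)
3. F_x = -1/2  [FD · BA = -451 ∩ 2·signedArea(FEC) = 123]
4. F_y = -1  [FD · BA = -451 ∩ 2·signedArea(FEC) = 123]
   → F = (-1/2, -1)

B = (-17, -19)
F = (-1/2, -1)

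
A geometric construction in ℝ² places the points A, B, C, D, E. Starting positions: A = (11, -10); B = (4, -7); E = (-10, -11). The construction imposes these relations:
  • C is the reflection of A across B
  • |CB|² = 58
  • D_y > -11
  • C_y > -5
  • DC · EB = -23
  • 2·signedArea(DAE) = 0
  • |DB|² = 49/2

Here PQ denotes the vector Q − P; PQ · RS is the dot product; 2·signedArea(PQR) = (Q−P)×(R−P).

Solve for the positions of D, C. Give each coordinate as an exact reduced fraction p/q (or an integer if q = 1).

1. C_x = -3  [C is the reflection of A across B]
2. C_y = -4  [C is the reflection of A across B]
   → C = (-3, -4)
3. D_x = 1/2  [2·signedArea(DAE) = 0 ∩ DC · EB = -23]
4. D_y = -21/2  [2·signedArea(DAE) = 0 ∩ DC · EB = -23]
   → D = (1/2, -21/2)

C = (-3, -4)
D = (1/2, -21/2)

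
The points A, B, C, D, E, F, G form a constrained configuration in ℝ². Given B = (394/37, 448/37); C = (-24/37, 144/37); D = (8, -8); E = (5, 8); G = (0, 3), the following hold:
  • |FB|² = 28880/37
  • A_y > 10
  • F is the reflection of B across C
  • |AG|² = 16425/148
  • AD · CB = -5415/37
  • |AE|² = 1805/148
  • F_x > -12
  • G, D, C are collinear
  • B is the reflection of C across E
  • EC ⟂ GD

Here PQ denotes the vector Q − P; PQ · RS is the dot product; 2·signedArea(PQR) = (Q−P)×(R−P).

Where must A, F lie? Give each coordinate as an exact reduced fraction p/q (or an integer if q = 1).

A = (579/74, 372/37)
F = (-442/37, -160/37)

1. A_x = 579/74  [line -418/37·x + -304/37·y + 171 = 0 ∩ |AE|² = 1805/148]
2. A_y = 372/37  [line -418/37·x + -304/37·y + 171 = 0 ∩ |AE|² = 1805/148]
   → A = (579/74, 372/37)
3. F_x = -442/37  [F is the reflection of B across C]
4. F_y = -160/37  [F is the reflection of B across C]
   → F = (-442/37, -160/37)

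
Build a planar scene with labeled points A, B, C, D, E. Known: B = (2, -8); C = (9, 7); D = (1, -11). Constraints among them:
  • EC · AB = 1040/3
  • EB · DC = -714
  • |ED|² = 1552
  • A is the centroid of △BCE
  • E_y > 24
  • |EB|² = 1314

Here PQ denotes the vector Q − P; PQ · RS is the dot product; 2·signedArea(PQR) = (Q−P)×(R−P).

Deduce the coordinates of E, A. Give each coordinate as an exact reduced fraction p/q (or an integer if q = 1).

A = (28/3, 8)
E = (17, 25)

1. E_x = 17  [line -8·x + -18·y + 586 = 0 ∩ |ED|² = 1552]
2. E_y = 25  [line -8·x + -18·y + 586 = 0 ∩ |ED|² = 1552]
   → E = (17, 25)
3. A_x = 28/3  [A is the centroid of △BCE]
4. A_y = 8  [A is the centroid of △BCE]
   → A = (28/3, 8)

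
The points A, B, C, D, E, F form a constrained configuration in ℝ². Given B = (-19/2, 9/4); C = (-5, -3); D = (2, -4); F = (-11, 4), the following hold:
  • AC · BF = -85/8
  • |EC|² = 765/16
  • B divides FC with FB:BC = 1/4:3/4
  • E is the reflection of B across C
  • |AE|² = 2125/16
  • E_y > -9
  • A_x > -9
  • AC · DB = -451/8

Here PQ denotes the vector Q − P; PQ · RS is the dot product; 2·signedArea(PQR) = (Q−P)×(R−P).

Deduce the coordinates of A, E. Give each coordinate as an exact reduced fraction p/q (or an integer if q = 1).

1. A_x = -8  [AC · DB = -451/8 ∩ AC · BF = -85/8]
2. A_y = 1/2  [AC · DB = -451/8 ∩ AC · BF = -85/8]
   → A = (-8, 1/2)
3. E_x = -1/2  [E is the reflection of B across C]
4. E_y = -33/4  [E is the reflection of B across C]
   → E = (-1/2, -33/4)

A = (-8, 1/2)
E = (-1/2, -33/4)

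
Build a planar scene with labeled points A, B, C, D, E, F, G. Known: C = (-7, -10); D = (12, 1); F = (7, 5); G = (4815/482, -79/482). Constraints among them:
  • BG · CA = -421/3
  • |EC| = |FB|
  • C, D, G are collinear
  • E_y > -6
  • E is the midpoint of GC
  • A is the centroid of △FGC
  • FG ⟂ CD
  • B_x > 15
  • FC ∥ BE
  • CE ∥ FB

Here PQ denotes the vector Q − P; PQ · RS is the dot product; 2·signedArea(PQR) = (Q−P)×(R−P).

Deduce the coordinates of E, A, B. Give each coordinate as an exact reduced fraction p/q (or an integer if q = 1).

1. E_x = 1441/964  [E is the midpoint of GC]
2. E_y = -4899/964  [E is the midpoint of GC]
   → E = (1441/964, -4899/964)
3. A_x = 1605/482  [A is the centroid of △FGC]
4. A_y = -2489/1446  [A is the centroid of △FGC]
   → A = (1605/482, -2489/1446)
5. B_x = 14937/964  [FC ∥ BE ∩ CE ∥ FB]
6. B_y = 9561/964  [FC ∥ BE ∩ CE ∥ FB]
   → B = (14937/964, 9561/964)

A = (1605/482, -2489/1446)
B = (14937/964, 9561/964)
E = (1441/964, -4899/964)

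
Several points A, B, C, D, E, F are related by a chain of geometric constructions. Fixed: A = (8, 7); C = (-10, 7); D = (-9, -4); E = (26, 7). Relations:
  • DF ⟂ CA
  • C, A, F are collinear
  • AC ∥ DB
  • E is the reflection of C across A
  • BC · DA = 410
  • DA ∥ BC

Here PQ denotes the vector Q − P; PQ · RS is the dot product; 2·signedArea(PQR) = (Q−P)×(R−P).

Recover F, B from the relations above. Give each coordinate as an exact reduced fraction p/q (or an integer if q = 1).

B = (-27, -4)
F = (-9, 7)

1. F_x = -9  [C, A, F are collinear ∩ DF ⟂ CA]
2. F_y = 7  [C, A, F are collinear ∩ DF ⟂ CA]
   → F = (-9, 7)
3. B_x = -27  [DA ∥ BC ∩ AC ∥ DB]
4. B_y = -4  [DA ∥ BC ∩ AC ∥ DB]
   → B = (-27, -4)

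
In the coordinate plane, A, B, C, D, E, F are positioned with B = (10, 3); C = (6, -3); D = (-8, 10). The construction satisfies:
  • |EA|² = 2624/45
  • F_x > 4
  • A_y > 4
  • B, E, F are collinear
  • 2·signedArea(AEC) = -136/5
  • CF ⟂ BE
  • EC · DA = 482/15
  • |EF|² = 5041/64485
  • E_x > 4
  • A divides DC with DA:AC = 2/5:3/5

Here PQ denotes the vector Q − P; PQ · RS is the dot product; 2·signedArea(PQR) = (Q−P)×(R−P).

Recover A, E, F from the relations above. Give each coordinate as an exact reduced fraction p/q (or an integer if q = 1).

A = (-12/5, 24/5)
E = (68/15, 8/5)
F = (34422/7165, 11961/7165)

1. A_x = -12/5  [A divides DC with DA:AC = 2/5:3/5]
2. A_y = 24/5  [A divides DC with DA:AC = 2/5:3/5]
   → A = (-12/5, 24/5)
3. E_x = 68/15  [EC · DA = 482/15 ∩ 2·signedArea(AEC) = -136/5]
4. E_y = 8/5  [EC · DA = 482/15 ∩ 2·signedArea(AEC) = -136/5]
   → E = (68/15, 8/5)
5. F_x = 34422/7165  [B, E, F are collinear ∩ CF ⟂ BE]
6. F_y = 11961/7165  [B, E, F are collinear ∩ CF ⟂ BE]
   → F = (34422/7165, 11961/7165)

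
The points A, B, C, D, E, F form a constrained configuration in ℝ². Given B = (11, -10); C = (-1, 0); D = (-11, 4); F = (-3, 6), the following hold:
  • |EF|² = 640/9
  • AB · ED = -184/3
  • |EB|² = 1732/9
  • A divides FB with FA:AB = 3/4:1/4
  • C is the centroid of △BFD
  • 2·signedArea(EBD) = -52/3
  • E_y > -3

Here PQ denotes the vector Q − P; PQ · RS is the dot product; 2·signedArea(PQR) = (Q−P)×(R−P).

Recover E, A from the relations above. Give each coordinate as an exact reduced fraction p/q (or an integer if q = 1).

1. E_x = -1/3  [line -14·x + -22·y + -146/3 = 0 ∩ |EB|² = 1732/9]
2. E_y = -2  [line -14·x + -22·y + -146/3 = 0 ∩ |EB|² = 1732/9]
   → E = (-1/3, -2)
3. A_x = 15/2  [A divides FB with FA:AB = 3/4:1/4]
4. A_y = -6  [A divides FB with FA:AB = 3/4:1/4]
   → A = (15/2, -6)

A = (15/2, -6)
E = (-1/3, -2)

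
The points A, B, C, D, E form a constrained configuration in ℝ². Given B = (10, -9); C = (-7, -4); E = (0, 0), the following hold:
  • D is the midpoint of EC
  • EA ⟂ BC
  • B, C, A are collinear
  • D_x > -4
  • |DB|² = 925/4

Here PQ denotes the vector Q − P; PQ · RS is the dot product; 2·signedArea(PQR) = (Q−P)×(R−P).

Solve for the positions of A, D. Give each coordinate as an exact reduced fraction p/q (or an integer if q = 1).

1. A_x = -515/314  [B, C, A are collinear ∩ EA ⟂ BC]
2. A_y = -1751/314  [B, C, A are collinear ∩ EA ⟂ BC]
   → A = (-515/314, -1751/314)
3. D_x = -7/2  [D is the midpoint of EC]
4. D_y = -2  [D is the midpoint of EC]
   → D = (-7/2, -2)

A = (-515/314, -1751/314)
D = (-7/2, -2)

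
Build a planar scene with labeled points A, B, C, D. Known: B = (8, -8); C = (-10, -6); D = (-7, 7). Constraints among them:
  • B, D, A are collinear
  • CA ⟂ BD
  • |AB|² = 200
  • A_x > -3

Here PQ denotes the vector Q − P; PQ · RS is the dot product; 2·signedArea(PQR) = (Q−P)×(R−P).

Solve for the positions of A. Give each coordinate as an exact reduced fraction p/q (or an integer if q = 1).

A = (-2, 2)

1. A_x = -2  [B, D, A are collinear ∩ CA ⟂ BD]
2. A_y = 2  [B, D, A are collinear ∩ CA ⟂ BD]
   → A = (-2, 2)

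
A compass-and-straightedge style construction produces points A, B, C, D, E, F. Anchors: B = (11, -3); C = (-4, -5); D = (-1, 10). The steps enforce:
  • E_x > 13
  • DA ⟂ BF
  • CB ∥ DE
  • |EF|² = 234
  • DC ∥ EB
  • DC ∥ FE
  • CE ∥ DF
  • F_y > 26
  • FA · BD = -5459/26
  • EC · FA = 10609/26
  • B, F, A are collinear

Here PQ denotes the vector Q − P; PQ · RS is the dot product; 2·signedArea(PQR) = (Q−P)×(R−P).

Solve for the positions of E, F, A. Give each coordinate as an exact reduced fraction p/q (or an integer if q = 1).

1. E_x = 14  [DC ∥ EB ∩ CB ∥ DE]
2. E_y = 12  [DC ∥ EB ∩ CB ∥ DE]
   → E = (14, 12)
3. F_x = 17  [DC ∥ FE ∩ CE ∥ DF]
4. F_y = 27  [DC ∥ FE ∩ CE ∥ DF]
   → F = (17, 27)
5. A_x = 339/26  [B, F, A are collinear ∩ DA ⟂ BF]
6. A_y = 187/26  [B, F, A are collinear ∩ DA ⟂ BF]
   → A = (339/26, 187/26)

A = (339/26, 187/26)
E = (14, 12)
F = (17, 27)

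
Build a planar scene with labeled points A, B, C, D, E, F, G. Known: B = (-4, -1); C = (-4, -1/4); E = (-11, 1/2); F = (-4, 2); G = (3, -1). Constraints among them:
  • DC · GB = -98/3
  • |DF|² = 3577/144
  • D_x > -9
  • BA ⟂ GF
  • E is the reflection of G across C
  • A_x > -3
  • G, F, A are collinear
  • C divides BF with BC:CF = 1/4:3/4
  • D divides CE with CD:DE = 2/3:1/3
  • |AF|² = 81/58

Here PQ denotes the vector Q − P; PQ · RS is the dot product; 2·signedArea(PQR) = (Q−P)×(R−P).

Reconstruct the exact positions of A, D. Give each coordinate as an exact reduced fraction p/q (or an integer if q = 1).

A = (-169/58, 89/58)
D = (-26/3, 1/4)

1. A_x = -169/58  [G, F, A are collinear ∩ BA ⟂ GF]
2. A_y = 89/58  [G, F, A are collinear ∩ BA ⟂ GF]
   → A = (-169/58, 89/58)
3. D_x = -26/3  [D divides CE with CD:DE = 2/3:1/3]
4. D_y = 1/4  [D divides CE with CD:DE = 2/3:1/3]
   → D = (-26/3, 1/4)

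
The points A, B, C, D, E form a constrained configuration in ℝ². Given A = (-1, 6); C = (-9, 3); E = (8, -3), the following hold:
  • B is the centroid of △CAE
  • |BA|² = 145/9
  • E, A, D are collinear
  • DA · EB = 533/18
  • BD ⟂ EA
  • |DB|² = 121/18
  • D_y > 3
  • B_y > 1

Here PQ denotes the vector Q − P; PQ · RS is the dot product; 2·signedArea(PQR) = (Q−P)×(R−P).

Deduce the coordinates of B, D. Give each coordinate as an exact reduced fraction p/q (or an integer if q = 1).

1. B_x = -2/3  [B is the centroid of △CAE]
2. B_y = 2  [B is the centroid of △CAE]
   → B = (-2/3, 2)
3. D_x = 7/6  [E, A, D are collinear ∩ BD ⟂ EA]
4. D_y = 23/6  [E, A, D are collinear ∩ BD ⟂ EA]
   → D = (7/6, 23/6)

B = (-2/3, 2)
D = (7/6, 23/6)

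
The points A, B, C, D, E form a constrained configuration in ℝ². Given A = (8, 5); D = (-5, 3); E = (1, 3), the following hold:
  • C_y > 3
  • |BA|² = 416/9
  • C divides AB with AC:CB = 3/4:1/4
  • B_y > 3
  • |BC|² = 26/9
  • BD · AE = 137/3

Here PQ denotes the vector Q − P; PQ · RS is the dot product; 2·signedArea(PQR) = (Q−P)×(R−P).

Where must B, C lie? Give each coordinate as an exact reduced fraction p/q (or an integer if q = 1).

1. B_x = 4/3  [line 7·x + 2·y + -50/3 = 0 ∩ |BA|² = 416/9]
2. B_y = 11/3  [line 7·x + 2·y + -50/3 = 0 ∩ |BA|² = 416/9]
   → B = (4/3, 11/3)
3. C_x = 3  [C divides AB with AC:CB = 3/4:1/4]
4. C_y = 4  [C divides AB with AC:CB = 3/4:1/4]
   → C = (3, 4)

B = (4/3, 11/3)
C = (3, 4)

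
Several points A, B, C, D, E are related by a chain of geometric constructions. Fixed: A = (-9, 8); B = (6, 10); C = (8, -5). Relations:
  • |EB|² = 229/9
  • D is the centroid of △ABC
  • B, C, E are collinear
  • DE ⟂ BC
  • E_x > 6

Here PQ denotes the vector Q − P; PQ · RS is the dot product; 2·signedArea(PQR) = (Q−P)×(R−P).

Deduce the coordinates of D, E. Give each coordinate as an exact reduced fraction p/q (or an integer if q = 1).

1. D_x = 5/3  [D is the centroid of △ABC]
2. D_y = 13/3  [D is the centroid of △ABC]
   → D = (5/3, 13/3)
3. E_x = 20/3  [B, C, E are collinear ∩ DE ⟂ BC]
4. E_y = 5  [B, C, E are collinear ∩ DE ⟂ BC]
   → E = (20/3, 5)

D = (5/3, 13/3)
E = (20/3, 5)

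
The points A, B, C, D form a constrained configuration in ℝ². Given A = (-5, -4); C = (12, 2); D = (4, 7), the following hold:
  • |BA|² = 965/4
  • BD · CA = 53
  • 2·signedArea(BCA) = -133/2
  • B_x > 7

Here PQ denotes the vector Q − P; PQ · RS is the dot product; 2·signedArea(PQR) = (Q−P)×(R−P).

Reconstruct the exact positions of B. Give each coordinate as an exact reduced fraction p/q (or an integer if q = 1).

1. B_x = 8  [2·signedArea(BCA) = -133/2 ∩ BD · CA = 53]
2. B_y = 9/2  [2·signedArea(BCA) = -133/2 ∩ BD · CA = 53]
   → B = (8, 9/2)

B = (8, 9/2)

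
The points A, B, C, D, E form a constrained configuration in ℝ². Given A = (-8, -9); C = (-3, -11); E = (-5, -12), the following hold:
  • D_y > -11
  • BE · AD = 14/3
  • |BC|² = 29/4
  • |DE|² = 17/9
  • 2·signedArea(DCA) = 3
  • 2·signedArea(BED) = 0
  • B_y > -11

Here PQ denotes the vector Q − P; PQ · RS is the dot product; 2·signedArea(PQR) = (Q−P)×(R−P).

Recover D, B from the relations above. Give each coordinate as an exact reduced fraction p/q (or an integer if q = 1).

1. D_x = -16/3  [line -2·x + -5·y + -64 = 0 ∩ |DE|² = 17/9]
2. D_y = -32/3  [line -2·x + -5·y + -64 = 0 ∩ |DE|² = 17/9]
   → D = (-16/3, -32/3)
3. B_x = -11/2  [2·signedArea(BED) = 0 ∩ BE · AD = 14/3]
4. B_y = -10  [2·signedArea(BED) = 0 ∩ BE · AD = 14/3]
   → B = (-11/2, -10)

B = (-11/2, -10)
D = (-16/3, -32/3)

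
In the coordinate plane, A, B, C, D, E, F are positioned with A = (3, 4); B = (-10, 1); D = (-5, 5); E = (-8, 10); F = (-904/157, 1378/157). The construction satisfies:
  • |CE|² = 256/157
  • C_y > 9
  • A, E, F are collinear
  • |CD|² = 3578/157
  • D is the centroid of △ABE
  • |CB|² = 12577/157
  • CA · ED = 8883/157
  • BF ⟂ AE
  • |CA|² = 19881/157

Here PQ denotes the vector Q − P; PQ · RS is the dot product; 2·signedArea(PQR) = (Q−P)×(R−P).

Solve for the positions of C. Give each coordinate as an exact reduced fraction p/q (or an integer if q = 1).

1. C_x = -1080/157  [line -3·x + 5·y + -10610/157 = 0 ∩ |CE|² = 256/157]
2. C_y = 1474/157  [line -3·x + 5·y + -10610/157 = 0 ∩ |CE|² = 256/157]
   → C = (-1080/157, 1474/157)

C = (-1080/157, 1474/157)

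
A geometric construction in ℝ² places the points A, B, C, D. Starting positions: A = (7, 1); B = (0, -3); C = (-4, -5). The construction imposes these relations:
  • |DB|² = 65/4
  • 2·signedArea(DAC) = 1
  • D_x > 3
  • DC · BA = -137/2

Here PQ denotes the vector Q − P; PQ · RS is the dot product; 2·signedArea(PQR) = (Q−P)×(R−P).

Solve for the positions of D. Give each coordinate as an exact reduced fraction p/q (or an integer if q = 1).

D = (7/2, -1)

1. D_x = 7/2  [2·signedArea(DAC) = 1 ∩ DC · BA = -137/2]
2. D_y = -1  [2·signedArea(DAC) = 1 ∩ DC · BA = -137/2]
   → D = (7/2, -1)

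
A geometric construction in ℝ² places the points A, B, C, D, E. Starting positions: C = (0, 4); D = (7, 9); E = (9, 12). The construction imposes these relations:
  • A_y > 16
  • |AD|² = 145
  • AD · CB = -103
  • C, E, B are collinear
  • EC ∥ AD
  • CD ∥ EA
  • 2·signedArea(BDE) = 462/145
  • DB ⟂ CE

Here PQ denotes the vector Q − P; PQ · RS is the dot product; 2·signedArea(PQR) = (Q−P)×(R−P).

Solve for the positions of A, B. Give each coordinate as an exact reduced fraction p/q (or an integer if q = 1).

A = (16, 17)
B = (927/145, 1404/145)

1. A_x = 16  [EC ∥ AD ∩ CD ∥ EA]
2. A_y = 17  [EC ∥ AD ∩ CD ∥ EA]
   → A = (16, 17)
3. B_x = 927/145  [C, E, B are collinear ∩ DB ⟂ CE]
4. B_y = 1404/145  [C, E, B are collinear ∩ DB ⟂ CE]
   → B = (927/145, 1404/145)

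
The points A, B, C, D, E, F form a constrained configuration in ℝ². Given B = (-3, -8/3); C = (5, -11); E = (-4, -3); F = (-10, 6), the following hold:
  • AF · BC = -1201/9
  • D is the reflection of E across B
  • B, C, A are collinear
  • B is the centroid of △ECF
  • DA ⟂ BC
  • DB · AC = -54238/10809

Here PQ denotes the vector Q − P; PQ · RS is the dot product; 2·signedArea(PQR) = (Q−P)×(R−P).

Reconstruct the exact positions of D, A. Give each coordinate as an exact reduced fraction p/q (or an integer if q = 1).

1. D_x = -2  [D is the reflection of E across B]
2. D_y = -7/3  [D is the reflection of E across B]
   → D = (-2, -7/3)
3. A_x = -3227/1201  [B, C, A are collinear ∩ DA ⟂ BC]
4. A_y = -10783/3603  [B, C, A are collinear ∩ DA ⟂ BC]
   → A = (-3227/1201, -10783/3603)

A = (-3227/1201, -10783/3603)
D = (-2, -7/3)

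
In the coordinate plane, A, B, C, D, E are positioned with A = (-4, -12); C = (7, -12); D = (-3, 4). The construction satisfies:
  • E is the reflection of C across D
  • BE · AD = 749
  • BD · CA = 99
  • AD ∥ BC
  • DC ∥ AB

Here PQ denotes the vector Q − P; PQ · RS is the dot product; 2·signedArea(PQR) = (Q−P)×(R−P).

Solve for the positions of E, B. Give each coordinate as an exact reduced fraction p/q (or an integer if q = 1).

1. E_x = -13  [E is the reflection of C across D]
2. E_y = 20  [E is the reflection of C across D]
   → E = (-13, 20)
3. B_x = 6  [AD ∥ BC ∩ DC ∥ AB]
4. B_y = -28  [AD ∥ BC ∩ DC ∥ AB]
   → B = (6, -28)

B = (6, -28)
E = (-13, 20)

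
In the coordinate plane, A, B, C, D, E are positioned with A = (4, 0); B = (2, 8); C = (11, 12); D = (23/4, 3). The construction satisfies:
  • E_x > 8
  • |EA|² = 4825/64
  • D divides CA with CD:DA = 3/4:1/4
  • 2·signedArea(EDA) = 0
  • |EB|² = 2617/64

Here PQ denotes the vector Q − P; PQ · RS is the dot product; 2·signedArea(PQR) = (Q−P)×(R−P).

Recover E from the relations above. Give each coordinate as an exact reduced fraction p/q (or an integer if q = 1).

1. E_x = 67/8  [line 3·x + -7/4·y + -12 = 0 ∩ |EB|² = 2617/64]
2. E_y = 15/2  [line 3·x + -7/4·y + -12 = 0 ∩ |EB|² = 2617/64]
   → E = (67/8, 15/2)

E = (67/8, 15/2)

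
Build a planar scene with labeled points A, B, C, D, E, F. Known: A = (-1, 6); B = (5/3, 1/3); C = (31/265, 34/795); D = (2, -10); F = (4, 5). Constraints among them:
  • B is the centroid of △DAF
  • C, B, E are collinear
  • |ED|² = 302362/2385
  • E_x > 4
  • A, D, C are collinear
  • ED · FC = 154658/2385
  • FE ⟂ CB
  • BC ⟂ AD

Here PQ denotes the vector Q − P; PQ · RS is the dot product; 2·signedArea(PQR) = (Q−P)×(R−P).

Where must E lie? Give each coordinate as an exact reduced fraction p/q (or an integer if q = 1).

1. E_x = 1263/265  [C, B, E are collinear ∩ FE ⟂ CB]
2. E_y = 727/795  [C, B, E are collinear ∩ FE ⟂ CB]
   → E = (1263/265, 727/795)

E = (1263/265, 727/795)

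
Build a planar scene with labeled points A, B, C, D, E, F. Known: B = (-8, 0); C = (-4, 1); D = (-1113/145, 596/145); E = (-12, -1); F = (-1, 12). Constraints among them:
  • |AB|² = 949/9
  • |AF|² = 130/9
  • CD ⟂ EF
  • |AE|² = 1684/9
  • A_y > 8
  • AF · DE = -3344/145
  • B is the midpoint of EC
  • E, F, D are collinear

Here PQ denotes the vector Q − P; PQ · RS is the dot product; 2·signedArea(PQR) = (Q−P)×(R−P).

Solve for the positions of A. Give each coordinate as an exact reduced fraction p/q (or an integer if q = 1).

1. A_x = -2  [line 627/145·x + 741/145·y + -4921/145 = 0 ∩ |AB|² = 949/9]
2. A_y = 25/3  [line 627/145·x + 741/145·y + -4921/145 = 0 ∩ |AB|² = 949/9]
   → A = (-2, 25/3)

A = (-2, 25/3)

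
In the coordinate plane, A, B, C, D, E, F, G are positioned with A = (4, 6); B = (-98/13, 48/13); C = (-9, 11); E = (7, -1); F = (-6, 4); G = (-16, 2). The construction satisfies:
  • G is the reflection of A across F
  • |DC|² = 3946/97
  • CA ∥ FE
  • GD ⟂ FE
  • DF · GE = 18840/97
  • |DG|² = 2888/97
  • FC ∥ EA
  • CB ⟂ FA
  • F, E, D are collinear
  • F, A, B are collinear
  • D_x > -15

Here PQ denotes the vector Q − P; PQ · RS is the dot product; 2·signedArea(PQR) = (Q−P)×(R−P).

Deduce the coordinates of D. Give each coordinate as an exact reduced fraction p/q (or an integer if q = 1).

1. D_x = -1362/97  [F, E, D are collinear ∩ GD ⟂ FE]
2. D_y = 688/97  [F, E, D are collinear ∩ GD ⟂ FE]
   → D = (-1362/97, 688/97)

D = (-1362/97, 688/97)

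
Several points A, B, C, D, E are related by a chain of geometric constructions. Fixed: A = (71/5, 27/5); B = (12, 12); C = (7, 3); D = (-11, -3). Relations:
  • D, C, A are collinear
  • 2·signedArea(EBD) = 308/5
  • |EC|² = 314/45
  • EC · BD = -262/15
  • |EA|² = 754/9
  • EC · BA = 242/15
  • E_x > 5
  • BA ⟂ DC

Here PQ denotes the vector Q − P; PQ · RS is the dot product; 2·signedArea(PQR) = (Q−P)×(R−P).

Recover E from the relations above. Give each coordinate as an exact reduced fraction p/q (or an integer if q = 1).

1. E_x = 76/15  [EC · BD = -262/15 ∩ EC · BA = 242/15]
2. E_y = 24/5  [EC · BD = -262/15 ∩ EC · BA = 242/15]
   → E = (76/15, 24/5)

E = (76/15, 24/5)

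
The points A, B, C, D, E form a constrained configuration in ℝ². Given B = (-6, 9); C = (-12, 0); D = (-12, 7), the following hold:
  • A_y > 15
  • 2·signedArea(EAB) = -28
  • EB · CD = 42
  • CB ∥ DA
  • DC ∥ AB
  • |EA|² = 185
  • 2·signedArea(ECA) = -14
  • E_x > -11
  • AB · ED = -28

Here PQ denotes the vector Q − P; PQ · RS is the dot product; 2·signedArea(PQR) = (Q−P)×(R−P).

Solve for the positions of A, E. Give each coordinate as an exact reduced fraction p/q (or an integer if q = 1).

1. A_x = -6  [DC ∥ AB ∩ CB ∥ DA]
2. A_y = 16  [DC ∥ AB ∩ CB ∥ DA]
   → A = (-6, 16)
3. E_x = -10  [2·signedArea(EAB) = -28 ∩ 2·signedArea(ECA) = -14]
4. E_y = 3  [2·signedArea(EAB) = -28 ∩ 2·signedArea(ECA) = -14]
   → E = (-10, 3)

A = (-6, 16)
E = (-10, 3)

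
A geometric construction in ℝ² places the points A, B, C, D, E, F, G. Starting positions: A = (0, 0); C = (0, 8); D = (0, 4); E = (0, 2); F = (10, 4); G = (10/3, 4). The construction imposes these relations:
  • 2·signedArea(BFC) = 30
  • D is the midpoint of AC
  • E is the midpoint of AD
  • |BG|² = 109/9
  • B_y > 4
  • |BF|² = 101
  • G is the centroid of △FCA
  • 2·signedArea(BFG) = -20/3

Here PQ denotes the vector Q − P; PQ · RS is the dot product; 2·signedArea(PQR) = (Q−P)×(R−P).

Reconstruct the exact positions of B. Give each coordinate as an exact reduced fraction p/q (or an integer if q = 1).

B = (0, 5)

1. B_x = 0  [2·signedArea(BFG) = -20/3 ∩ 2·signedArea(BFC) = 30]
2. B_y = 5  [2·signedArea(BFG) = -20/3 ∩ 2·signedArea(BFC) = 30]
   → B = (0, 5)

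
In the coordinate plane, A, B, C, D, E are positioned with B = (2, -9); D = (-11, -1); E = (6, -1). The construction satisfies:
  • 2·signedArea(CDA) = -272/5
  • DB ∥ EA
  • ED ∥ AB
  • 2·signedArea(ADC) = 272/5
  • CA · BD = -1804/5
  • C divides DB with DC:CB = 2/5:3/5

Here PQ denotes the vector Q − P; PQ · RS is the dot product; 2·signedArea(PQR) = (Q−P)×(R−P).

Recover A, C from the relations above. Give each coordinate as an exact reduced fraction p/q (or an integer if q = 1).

1. A_x = 19  [ED ∥ AB ∩ DB ∥ EA]
2. A_y = -9  [ED ∥ AB ∩ DB ∥ EA]
   → A = (19, -9)
3. C_x = -29/5  [C divides DB with DC:CB = 2/5:3/5]
4. C_y = -21/5  [C divides DB with DC:CB = 2/5:3/5]
   → C = (-29/5, -21/5)

A = (19, -9)
C = (-29/5, -21/5)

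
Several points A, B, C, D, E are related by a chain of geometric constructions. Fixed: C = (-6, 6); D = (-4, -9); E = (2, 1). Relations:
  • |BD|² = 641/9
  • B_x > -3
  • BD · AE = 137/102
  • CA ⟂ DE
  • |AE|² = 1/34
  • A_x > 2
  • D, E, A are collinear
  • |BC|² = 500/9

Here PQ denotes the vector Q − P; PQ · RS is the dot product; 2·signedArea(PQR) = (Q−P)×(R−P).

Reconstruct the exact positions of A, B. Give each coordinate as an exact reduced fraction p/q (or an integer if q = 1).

A = (71/34, 39/34)
B = (-8/3, -2/3)

1. A_x = 71/34  [D, E, A are collinear ∩ CA ⟂ DE]
2. A_y = 39/34  [D, E, A are collinear ∩ CA ⟂ DE]
   → A = (71/34, 39/34)
3. B_x = -8/3  [line 3/34·x + 5/34·y + 1/3 = 0 ∩ |BC|² = 500/9]
4. B_y = -2/3  [line 3/34·x + 5/34·y + 1/3 = 0 ∩ |BC|² = 500/9]
   → B = (-8/3, -2/3)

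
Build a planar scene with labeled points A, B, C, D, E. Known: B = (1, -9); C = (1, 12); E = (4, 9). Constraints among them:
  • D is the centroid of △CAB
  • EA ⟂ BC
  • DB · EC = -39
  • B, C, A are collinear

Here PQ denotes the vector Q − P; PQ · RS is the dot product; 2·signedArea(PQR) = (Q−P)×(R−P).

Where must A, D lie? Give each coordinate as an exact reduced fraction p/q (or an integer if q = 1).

1. A_x = 1  [B, C, A are collinear ∩ EA ⟂ BC]
2. A_y = 9  [B, C, A are collinear ∩ EA ⟂ BC]
   → A = (1, 9)
3. D_x = 1  [D is the centroid of △CAB]
4. D_y = 4  [D is the centroid of △CAB]
   → D = (1, 4)

A = (1, 9)
D = (1, 4)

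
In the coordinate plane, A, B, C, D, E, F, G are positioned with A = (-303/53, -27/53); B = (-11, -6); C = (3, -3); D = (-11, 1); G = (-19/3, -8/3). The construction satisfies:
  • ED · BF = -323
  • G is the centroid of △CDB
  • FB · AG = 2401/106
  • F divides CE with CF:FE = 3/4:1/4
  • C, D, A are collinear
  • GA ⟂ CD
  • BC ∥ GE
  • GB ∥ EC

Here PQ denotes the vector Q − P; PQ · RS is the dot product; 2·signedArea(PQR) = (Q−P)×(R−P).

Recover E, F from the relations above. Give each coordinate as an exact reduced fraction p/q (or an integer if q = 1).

E = (23/3, 1/3)
F = (13/2, -1/2)

1. E_x = 23/3  [GB ∥ EC ∩ BC ∥ GE]
2. E_y = 1/3  [GB ∥ EC ∩ BC ∥ GE]
   → E = (23/3, 1/3)
3. F_x = 13/2  [F divides CE with CF:FE = 3/4:1/4]
4. F_y = -1/2  [F divides CE with CF:FE = 3/4:1/4]
   → F = (13/2, -1/2)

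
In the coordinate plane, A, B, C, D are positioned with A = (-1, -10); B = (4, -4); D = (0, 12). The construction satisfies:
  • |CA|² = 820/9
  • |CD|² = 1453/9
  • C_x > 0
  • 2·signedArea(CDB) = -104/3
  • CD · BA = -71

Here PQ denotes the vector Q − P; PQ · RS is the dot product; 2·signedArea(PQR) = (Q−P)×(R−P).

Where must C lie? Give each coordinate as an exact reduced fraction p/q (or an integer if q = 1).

1. C_x = 1  [2·signedArea(CDB) = -104/3 ∩ CD · BA = -71]
2. C_y = -2/3  [2·signedArea(CDB) = -104/3 ∩ CD · BA = -71]
   → C = (1, -2/3)

C = (1, -2/3)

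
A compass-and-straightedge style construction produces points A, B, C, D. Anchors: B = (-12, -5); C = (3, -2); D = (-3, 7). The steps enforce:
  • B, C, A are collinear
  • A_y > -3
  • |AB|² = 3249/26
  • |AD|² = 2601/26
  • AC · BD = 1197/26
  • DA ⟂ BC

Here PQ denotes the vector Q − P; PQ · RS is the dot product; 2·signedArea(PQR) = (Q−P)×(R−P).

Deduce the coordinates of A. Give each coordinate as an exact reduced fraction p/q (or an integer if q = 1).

1. A_x = -27/26  [B, C, A are collinear ∩ DA ⟂ BC]
2. A_y = -73/26  [B, C, A are collinear ∩ DA ⟂ BC]
   → A = (-27/26, -73/26)

A = (-27/26, -73/26)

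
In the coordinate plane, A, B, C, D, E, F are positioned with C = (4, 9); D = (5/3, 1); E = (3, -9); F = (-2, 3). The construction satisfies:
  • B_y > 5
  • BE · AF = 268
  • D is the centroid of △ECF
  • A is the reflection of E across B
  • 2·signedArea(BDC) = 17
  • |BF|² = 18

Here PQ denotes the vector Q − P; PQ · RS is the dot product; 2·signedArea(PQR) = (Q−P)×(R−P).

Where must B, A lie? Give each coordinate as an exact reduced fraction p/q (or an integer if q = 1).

1. B_x = 1  [line -8·x + 7/3·y + -6 = 0 ∩ |BF|² = 18]
2. B_y = 6  [line -8·x + 7/3·y + -6 = 0 ∩ |BF|² = 18]
   → B = (1, 6)
3. A_x = -1  [A is the reflection of E across B]
4. A_y = 21  [A is the reflection of E across B]
   → A = (-1, 21)

A = (-1, 21)
B = (1, 6)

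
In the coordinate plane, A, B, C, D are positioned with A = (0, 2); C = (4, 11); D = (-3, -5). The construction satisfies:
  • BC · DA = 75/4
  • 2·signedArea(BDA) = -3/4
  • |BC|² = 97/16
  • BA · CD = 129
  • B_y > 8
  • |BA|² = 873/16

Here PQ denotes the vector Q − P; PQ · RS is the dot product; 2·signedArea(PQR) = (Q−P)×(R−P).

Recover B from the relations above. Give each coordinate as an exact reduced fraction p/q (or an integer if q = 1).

1. B_x = 3  [BA · CD = 129 ∩ 2·signedArea(BDA) = -3/4]
2. B_y = 35/4  [BA · CD = 129 ∩ 2·signedArea(BDA) = -3/4]
   → B = (3, 35/4)

B = (3, 35/4)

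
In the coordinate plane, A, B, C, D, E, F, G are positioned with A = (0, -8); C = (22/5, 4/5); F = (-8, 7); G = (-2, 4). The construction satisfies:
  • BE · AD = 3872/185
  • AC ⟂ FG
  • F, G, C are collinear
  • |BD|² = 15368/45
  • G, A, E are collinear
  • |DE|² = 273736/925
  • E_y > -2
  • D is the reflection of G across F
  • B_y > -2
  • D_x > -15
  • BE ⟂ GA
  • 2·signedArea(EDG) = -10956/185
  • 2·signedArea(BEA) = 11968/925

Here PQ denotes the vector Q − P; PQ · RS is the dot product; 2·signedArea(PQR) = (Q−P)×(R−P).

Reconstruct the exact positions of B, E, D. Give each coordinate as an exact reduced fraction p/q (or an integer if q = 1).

B = (4/5, -16/15)
D = (-14, 10)
E = (-204/185, -256/185)

1. D_x = -14  [D is the reflection of G across F]
2. D_y = 10  [D is the reflection of G across F]
   → D = (-14, 10)
3. E_x = -204/185  [G, A, E are collinear ∩ 2·signedArea(EDG) = -10956/185]
4. E_y = -256/185  [G, A, E are collinear ∩ 2·signedArea(EDG) = -10956/185]
   → E = (-204/185, -256/185)
5. B_x = 4/5  [2·signedArea(BEA) = 11968/925 ∩ BE ⟂ GA]
6. B_y = -16/15  [2·signedArea(BEA) = 11968/925 ∩ BE ⟂ GA]
   → B = (4/5, -16/15)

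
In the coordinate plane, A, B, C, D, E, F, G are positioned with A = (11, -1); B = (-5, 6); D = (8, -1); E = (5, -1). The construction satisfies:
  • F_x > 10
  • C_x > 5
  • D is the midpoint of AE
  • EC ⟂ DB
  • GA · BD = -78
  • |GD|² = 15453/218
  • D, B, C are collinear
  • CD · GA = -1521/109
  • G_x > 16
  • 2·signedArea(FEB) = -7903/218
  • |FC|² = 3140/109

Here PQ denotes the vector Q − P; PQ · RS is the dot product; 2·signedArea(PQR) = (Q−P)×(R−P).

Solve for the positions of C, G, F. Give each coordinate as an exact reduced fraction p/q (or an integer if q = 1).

C = (1237/218, 55/218)
F = (2349/218, -309/218)
G = (3559/218, -491/218)

1. C_x = 1237/218  [D, B, C are collinear ∩ EC ⟂ DB]
2. C_y = 55/218  [D, B, C are collinear ∩ EC ⟂ DB]
   → C = (1237/218, 55/218)
3. G_x = 3559/218  [line -13·x + 7·y + 228 = 0 ∩ |GD|² = 15453/218]
4. G_y = -491/218  [line -13·x + 7·y + 228 = 0 ∩ |GD|² = 15453/218]
   → G = (3559/218, -491/218)
5. F_x = 2349/218  [line -7·x + -10·y + 13353/218 = 0 ∩ |FC|² = 3140/109]
6. F_y = -309/218  [line -7·x + -10·y + 13353/218 = 0 ∩ |FC|² = 3140/109]
   → F = (2349/218, -309/218)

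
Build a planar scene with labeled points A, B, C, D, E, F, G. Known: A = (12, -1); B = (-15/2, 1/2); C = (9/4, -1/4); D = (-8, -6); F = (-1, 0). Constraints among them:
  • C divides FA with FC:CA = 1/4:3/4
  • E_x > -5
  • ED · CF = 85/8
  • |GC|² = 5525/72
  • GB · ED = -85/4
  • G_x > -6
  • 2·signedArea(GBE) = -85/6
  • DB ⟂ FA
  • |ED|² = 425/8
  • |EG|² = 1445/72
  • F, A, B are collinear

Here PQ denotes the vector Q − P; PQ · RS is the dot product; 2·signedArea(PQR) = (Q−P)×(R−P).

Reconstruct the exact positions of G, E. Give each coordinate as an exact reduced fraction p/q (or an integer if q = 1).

1. E_x = -17/4  [line 13/4·x + -1/4·y + 111/8 = 0 ∩ |ED|² = 425/8]
2. E_y = 1/4  [line 13/4·x + -1/4·y + 111/8 = 0 ∩ |ED|² = 425/8]
   → E = (-17/4, 1/4)
3. G_x = -17/3  [2·signedArea(GBE) = -85/6 ∩ GB · ED = -85/4]
4. G_y = -4  [2·signedArea(GBE) = -85/6 ∩ GB · ED = -85/4]
   → G = (-17/3, -4)

E = (-17/4, 1/4)
G = (-17/3, -4)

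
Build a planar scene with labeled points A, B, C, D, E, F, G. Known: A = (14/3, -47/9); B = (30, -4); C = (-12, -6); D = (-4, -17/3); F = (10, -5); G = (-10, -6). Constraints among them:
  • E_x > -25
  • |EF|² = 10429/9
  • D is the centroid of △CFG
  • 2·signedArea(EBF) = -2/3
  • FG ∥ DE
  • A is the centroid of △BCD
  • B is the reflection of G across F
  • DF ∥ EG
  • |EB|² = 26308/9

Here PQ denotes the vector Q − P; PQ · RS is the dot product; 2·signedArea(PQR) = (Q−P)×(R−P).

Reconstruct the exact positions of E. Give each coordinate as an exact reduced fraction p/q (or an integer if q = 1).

E = (-24, -20/3)

1. E_x = -24  [DF ∥ EG ∩ FG ∥ DE]
2. E_y = -20/3  [DF ∥ EG ∩ FG ∥ DE]
   → E = (-24, -20/3)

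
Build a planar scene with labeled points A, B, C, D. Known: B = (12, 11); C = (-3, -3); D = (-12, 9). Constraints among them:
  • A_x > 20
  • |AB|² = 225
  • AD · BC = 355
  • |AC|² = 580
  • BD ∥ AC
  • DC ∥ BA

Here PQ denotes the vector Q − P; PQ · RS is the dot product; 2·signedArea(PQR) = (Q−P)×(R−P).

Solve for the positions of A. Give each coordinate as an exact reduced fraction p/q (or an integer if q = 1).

A = (21, -1)

1. A_x = 21  [BD ∥ AC ∩ DC ∥ BA]
2. A_y = -1  [BD ∥ AC ∩ DC ∥ BA]
   → A = (21, -1)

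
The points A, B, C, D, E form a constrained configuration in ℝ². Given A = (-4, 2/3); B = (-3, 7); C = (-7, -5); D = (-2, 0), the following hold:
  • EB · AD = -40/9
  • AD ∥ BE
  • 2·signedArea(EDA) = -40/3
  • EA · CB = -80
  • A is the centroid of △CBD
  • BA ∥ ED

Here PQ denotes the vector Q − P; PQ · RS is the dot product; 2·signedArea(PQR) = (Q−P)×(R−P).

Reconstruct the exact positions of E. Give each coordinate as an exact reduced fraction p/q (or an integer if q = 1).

1. E_x = -1  [BA ∥ ED ∩ AD ∥ BE]
2. E_y = 19/3  [BA ∥ ED ∩ AD ∥ BE]
   → E = (-1, 19/3)

E = (-1, 19/3)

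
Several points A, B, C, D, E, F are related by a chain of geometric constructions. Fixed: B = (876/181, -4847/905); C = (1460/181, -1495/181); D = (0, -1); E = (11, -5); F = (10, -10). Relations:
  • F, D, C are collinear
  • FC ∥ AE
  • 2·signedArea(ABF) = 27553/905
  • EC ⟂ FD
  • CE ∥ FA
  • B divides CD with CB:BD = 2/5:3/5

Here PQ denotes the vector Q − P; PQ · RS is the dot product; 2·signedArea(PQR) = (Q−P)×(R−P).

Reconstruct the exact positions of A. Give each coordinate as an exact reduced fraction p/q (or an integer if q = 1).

1. A_x = 2341/181  [FC ∥ AE ∩ CE ∥ FA]
2. A_y = -1220/181  [FC ∥ AE ∩ CE ∥ FA]
   → A = (2341/181, -1220/181)

A = (2341/181, -1220/181)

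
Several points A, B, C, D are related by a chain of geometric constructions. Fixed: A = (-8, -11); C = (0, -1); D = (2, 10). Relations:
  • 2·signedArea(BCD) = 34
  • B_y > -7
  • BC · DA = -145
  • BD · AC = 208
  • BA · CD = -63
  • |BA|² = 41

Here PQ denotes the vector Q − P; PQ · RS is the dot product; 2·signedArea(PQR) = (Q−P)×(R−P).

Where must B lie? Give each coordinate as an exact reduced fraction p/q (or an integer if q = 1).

1. B_x = -4  [BC · DA = -145 ∩ BD · AC = 208]
2. B_y = -6  [BC · DA = -145 ∩ BD · AC = 208]
   → B = (-4, -6)

B = (-4, -6)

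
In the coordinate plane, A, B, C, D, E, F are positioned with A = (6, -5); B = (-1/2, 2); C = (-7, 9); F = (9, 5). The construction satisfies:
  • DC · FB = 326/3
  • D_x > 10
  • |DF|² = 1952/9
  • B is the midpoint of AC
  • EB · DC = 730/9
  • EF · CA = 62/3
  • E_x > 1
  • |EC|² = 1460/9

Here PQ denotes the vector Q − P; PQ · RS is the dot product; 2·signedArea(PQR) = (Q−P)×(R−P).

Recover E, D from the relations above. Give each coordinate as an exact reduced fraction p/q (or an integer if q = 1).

1. E_x = 5/3  [line -13·x + 14·y + 79/3 = 0 ∩ |EC|² = 1460/9]
2. E_y = -1/3  [line -13·x + 14·y + 79/3 = 0 ∩ |EC|² = 1460/9]
   → E = (5/3, -1/3)
3. D_x = 31/3  [DC · FB = 326/3 ∩ EB · DC = 730/9]
4. D_y = -29/3  [DC · FB = 326/3 ∩ EB · DC = 730/9]
   → D = (31/3, -29/3)

D = (31/3, -29/3)
E = (5/3, -1/3)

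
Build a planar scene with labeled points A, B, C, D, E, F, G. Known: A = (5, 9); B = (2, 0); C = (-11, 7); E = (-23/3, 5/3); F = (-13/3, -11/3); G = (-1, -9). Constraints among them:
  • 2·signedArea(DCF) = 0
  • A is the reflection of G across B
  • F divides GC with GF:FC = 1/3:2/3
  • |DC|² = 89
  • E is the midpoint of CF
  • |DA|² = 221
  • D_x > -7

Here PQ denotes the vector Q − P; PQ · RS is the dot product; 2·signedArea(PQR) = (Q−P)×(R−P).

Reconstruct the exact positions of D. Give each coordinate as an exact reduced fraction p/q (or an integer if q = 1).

1. D_x = -6  [line 32/3·x + 20/3·y + 212/3 = 0 ∩ |DC|² = 89]
2. D_y = -1  [line 32/3·x + 20/3·y + 212/3 = 0 ∩ |DC|² = 89]
   → D = (-6, -1)

D = (-6, -1)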